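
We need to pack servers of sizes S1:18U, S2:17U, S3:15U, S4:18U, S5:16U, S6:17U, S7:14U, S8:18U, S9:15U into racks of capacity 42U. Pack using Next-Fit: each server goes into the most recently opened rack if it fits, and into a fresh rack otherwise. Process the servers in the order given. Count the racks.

5

S1 (18U) → rack 1 (remaining 24U)
S2 (17U) → rack 1 (remaining 7U)
S3 (15U) → rack 2 (remaining 27U)
S4 (18U) → rack 2 (remaining 9U)
S5 (16U) → rack 3 (remaining 26U)
S6 (17U) → rack 3 (remaining 9U)
S7 (14U) → rack 4 (remaining 28U)
S8 (18U) → rack 4 (remaining 10U)
S9 (15U) → rack 5 (remaining 27U)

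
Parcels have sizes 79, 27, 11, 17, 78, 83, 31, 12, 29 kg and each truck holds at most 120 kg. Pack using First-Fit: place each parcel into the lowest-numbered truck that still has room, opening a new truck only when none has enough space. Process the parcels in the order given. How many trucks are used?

Put 79 kg in truck 1; 41 kg remain.
Put 27 kg in truck 1; 14 kg remain.
Put 11 kg in truck 1; 3 kg remain.
Put 17 kg in truck 2; 103 kg remain.
Put 78 kg in truck 2; 25 kg remain.
Put 83 kg in truck 3; 37 kg remain.
Put 31 kg in truck 3; 6 kg remain.
Put 12 kg in truck 2; 13 kg remain.
Put 29 kg in truck 4; 91 kg remain.
Final trucks: [79,27,11] [17,78,12] [83,31] [29].

4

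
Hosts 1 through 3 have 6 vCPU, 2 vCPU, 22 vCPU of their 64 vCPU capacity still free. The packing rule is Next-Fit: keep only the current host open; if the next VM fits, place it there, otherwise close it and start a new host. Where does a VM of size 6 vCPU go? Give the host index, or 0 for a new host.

Next-Fit only looks at host 3, which has 22 vCPU free.
6 vCPU fits there.

3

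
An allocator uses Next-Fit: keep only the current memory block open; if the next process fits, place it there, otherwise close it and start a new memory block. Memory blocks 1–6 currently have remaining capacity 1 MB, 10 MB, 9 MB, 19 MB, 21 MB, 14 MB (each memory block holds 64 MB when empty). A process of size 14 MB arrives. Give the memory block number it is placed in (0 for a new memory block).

6

Next-Fit only looks at memory block 6, which has 14 MB free.
14 MB fits there.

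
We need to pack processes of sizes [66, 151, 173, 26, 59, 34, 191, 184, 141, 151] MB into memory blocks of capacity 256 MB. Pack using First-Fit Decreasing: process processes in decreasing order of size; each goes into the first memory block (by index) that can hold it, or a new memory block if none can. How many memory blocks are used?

6

Sorted descending: 191, 184, 173, 151, 151, 141, 66, 59, 34, 26.
Put 191 MB in memory block 1; 65 MB remain.
Put 184 MB in memory block 2; 72 MB remain.
Put 173 MB in memory block 3; 83 MB remain.
Put 151 MB in memory block 4; 105 MB remain.
Put 151 MB in memory block 5; 105 MB remain.
Put 141 MB in memory block 6; 115 MB remain.
Put 66 MB in memory block 2; 6 MB remain.
Put 59 MB in memory block 1; 6 MB remain.
Put 34 MB in memory block 3; 49 MB remain.
Put 26 MB in memory block 3; 23 MB remain.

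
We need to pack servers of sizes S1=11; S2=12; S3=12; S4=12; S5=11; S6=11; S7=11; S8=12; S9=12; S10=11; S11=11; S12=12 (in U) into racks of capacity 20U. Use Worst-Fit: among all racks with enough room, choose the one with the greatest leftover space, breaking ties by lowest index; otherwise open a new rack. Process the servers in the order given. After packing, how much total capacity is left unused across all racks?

102

S1 (11U) → rack 1 (remaining 9U)
S2 (12U) → rack 2 (remaining 8U)
S3 (12U) → rack 3 (remaining 8U)
S4 (12U) → rack 4 (remaining 8U)
S5 (11U) → rack 5 (remaining 9U)
S6 (11U) → rack 6 (remaining 9U)
S7 (11U) → rack 7 (remaining 9U)
S8 (12U) → rack 8 (remaining 8U)
S9 (12U) → rack 9 (remaining 8U)
S10 (11U) → rack 10 (remaining 9U)
S11 (11U) → rack 11 (remaining 9U)
S12 (12U) → rack 12 (remaining 8U)
12 racks × 20U = 240U; used 138U; unused 102U.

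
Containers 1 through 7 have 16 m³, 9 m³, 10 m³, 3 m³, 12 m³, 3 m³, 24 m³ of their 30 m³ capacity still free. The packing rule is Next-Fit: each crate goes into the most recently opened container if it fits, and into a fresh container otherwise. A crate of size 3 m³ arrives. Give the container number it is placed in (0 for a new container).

Next-Fit only looks at container 7, which has 24 m³ free.
3 m³ fits there.

7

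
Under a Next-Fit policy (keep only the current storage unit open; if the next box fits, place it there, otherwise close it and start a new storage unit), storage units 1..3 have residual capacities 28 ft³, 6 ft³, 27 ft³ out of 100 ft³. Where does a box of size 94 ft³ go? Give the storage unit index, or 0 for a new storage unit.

0

Next-Fit only looks at storage unit 3, which has 27 ft³ free.
94 ft³ does not fit, so a new storage unit is opened.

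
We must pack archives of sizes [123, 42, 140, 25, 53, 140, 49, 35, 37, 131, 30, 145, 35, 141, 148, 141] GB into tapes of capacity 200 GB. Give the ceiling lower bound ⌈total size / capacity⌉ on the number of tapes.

8

Total size = 123 + 42 + 140 + 25 + 53 + 140 + 49 + 35 + 37 + 131 + 30 + 145 + 35 + 141 + 148 + 141 = 1415 GB.
⌈1415 / 200⌉ = 8.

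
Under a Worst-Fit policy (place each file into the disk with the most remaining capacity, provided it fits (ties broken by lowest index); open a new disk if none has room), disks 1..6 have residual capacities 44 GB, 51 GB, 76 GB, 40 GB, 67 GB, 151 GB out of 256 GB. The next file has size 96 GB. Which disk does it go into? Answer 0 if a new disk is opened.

6

Disks with room: disk 6 (151 GB).
Most room is disk 6 with 151 GB free.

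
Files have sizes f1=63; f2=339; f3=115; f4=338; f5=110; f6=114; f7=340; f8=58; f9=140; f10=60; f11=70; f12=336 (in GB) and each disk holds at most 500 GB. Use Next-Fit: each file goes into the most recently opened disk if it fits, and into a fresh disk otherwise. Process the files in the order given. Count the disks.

6

Put f1 (63 GB) in disk 1; 437 GB remain.
Put f2 (339 GB) in disk 1; 98 GB remain.
Put f3 (115 GB) in disk 2; 385 GB remain.
Put f4 (338 GB) in disk 2; 47 GB remain.
Put f5 (110 GB) in disk 3; 390 GB remain.
Put f6 (114 GB) in disk 3; 276 GB remain.
Put f7 (340 GB) in disk 4; 160 GB remain.
Put f8 (58 GB) in disk 4; 102 GB remain.
Put f9 (140 GB) in disk 5; 360 GB remain.
Put f10 (60 GB) in disk 5; 300 GB remain.
Put f11 (70 GB) in disk 5; 230 GB remain.
Put f12 (336 GB) in disk 6; 164 GB remain.
Final disks: [63,339] [115,338] [110,114] [340,58] [140,60,70] [336].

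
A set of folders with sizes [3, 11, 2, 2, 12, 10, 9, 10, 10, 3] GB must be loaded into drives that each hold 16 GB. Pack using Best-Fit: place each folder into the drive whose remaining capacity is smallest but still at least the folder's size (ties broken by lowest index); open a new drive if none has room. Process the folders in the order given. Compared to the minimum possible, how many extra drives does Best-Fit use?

Best-Fit: [3,11,2] [2,12] [10,3] [9] [10] [10] → 6 drives.
6 folders exceed 8 GB (half the capacity), and no two of those can share a drive, so at least 6 drives are needed.
So 6 is already optimal.

0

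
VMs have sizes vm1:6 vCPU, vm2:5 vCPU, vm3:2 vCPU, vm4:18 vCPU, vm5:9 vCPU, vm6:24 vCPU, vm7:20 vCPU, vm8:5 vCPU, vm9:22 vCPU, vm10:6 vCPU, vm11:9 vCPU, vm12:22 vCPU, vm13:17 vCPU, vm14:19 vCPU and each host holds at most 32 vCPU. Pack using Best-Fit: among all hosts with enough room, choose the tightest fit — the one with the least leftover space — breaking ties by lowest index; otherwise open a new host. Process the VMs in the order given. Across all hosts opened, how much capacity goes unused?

40

host 1: place vm1 (6 vCPU), 26 vCPU left
host 1: place vm2 (5 vCPU), 21 vCPU left
host 1: place vm3 (2 vCPU), 19 vCPU left
host 1: place vm4 (18 vCPU), 1 vCPU left
host 2: place vm5 (9 vCPU), 23 vCPU left
host 3: place vm6 (24 vCPU), 8 vCPU left
host 2: place vm7 (20 vCPU), 3 vCPU left
host 3: place vm8 (5 vCPU), 3 vCPU left
host 4: place vm9 (22 vCPU), 10 vCPU left
host 4: place vm10 (6 vCPU), 4 vCPU left
host 5: place vm11 (9 vCPU), 23 vCPU left
host 5: place vm12 (22 vCPU), 1 vCPU left
host 6: place vm13 (17 vCPU), 15 vCPU left
host 7: place vm14 (19 vCPU), 13 vCPU left
7 hosts × 32 vCPU = 224 vCPU; used 184 vCPU; unused 40 vCPU.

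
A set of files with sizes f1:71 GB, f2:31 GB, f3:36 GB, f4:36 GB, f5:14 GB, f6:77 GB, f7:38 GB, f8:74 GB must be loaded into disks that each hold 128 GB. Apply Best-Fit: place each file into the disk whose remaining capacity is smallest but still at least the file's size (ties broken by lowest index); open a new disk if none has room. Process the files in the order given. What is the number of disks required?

disk 1: place f1 (71 GB), 57 GB left
disk 1: place f2 (31 GB), 26 GB left
disk 2: place f3 (36 GB), 92 GB left
disk 2: place f4 (36 GB), 56 GB left
disk 1: place f5 (14 GB), 12 GB left
disk 3: place f6 (77 GB), 51 GB left
disk 3: place f7 (38 GB), 13 GB left
disk 4: place f8 (74 GB), 54 GB left
Final disks: [71,31,14] [36,36] [77,38] [74].

4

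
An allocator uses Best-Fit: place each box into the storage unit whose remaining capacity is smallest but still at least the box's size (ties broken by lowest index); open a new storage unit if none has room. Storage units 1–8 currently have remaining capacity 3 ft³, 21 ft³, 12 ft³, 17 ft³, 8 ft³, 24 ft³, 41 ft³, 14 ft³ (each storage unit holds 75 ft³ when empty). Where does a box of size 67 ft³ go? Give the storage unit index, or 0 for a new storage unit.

0

No storage unit has ≥ 67 ft³ free, so a new storage unit is opened.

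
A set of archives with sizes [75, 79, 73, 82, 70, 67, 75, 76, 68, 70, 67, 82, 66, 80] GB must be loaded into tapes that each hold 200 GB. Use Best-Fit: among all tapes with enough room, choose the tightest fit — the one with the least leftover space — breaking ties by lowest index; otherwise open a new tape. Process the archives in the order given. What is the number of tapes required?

Put 75 GB in tape 1; 125 GB remain.
Put 79 GB in tape 1; 46 GB remain.
Put 73 GB in tape 2; 127 GB remain.
Put 82 GB in tape 2; 45 GB remain.
Put 70 GB in tape 3; 130 GB remain.
Put 67 GB in tape 3; 63 GB remain.
Put 75 GB in tape 4; 125 GB remain.
Put 76 GB in tape 4; 49 GB remain.
Put 68 GB in tape 5; 132 GB remain.
Put 70 GB in tape 5; 62 GB remain.
Put 67 GB in tape 6; 133 GB remain.
Put 82 GB in tape 6; 51 GB remain.
Put 66 GB in tape 7; 134 GB remain.
Put 80 GB in tape 7; 54 GB remain.

7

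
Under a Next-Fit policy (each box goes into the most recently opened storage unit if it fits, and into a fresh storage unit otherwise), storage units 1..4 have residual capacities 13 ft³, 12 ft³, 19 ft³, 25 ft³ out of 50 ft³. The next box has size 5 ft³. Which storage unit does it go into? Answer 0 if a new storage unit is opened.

Next-Fit only looks at storage unit 4, which has 25 ft³ free.
5 ft³ fits there.

4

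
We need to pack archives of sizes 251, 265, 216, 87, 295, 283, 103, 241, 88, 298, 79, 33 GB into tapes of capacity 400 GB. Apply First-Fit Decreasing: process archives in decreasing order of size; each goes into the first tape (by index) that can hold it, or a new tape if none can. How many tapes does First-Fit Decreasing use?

7

Sorted descending: 298, 295, 283, 265, 251, 241, 216, 103, 88, 87, 79, 33.
tape 1: place 298 GB, 102 GB left
tape 2: place 295 GB, 105 GB left
tape 3: place 283 GB, 117 GB left
tape 4: place 265 GB, 135 GB left
tape 5: place 251 GB, 149 GB left
tape 6: place 241 GB, 159 GB left
tape 7: place 216 GB, 184 GB left
tape 2: place 103 GB, 2 GB left
tape 1: place 88 GB, 14 GB left
tape 3: place 87 GB, 30 GB left
tape 4: place 79 GB, 56 GB left
tape 4: place 33 GB, 23 GB left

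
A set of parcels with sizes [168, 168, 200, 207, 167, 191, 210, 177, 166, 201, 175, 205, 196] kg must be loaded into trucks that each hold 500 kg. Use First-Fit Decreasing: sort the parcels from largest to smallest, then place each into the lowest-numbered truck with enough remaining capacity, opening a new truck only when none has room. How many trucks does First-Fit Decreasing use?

Sorted descending: 210, 207, 205, 201, 200, 196, 191, 177, 175, 168, 168, 167, 166.
210 kg → truck 1 (remaining 290 kg)
207 kg → truck 1 (remaining 83 kg)
205 kg → truck 2 (remaining 295 kg)
201 kg → truck 2 (remaining 94 kg)
200 kg → truck 3 (remaining 300 kg)
196 kg → truck 3 (remaining 104 kg)
191 kg → truck 4 (remaining 309 kg)
177 kg → truck 4 (remaining 132 kg)
175 kg → truck 5 (remaining 325 kg)
168 kg → truck 5 (remaining 157 kg)
168 kg → truck 6 (remaining 332 kg)
167 kg → truck 6 (remaining 165 kg)
166 kg → truck 7 (remaining 334 kg)
Final trucks: [210,207] [205,201] [200,196] [191,177] [175,168] [168,167] [166].

7 trucks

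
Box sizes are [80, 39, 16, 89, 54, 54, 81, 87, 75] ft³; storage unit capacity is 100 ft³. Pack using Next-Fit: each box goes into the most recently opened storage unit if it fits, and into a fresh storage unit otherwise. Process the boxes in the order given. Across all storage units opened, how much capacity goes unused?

225

storage unit 1: place 80 ft³, 20 ft³ left
storage unit 2: place 39 ft³, 61 ft³ left
storage unit 2: place 16 ft³, 45 ft³ left
storage unit 3: place 89 ft³, 11 ft³ left
storage unit 4: place 54 ft³, 46 ft³ left
storage unit 5: place 54 ft³, 46 ft³ left
storage unit 6: place 81 ft³, 19 ft³ left
storage unit 7: place 87 ft³, 13 ft³ left
storage unit 8: place 75 ft³, 25 ft³ left
8 storage units × 100 ft³ = 800 ft³; used 575 ft³; unused 225 ft³.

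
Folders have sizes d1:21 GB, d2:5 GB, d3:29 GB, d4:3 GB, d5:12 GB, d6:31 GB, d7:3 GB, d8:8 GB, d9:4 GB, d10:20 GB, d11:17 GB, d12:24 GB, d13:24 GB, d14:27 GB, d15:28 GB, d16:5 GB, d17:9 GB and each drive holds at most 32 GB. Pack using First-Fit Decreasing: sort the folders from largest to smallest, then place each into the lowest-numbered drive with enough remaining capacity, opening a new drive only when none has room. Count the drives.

9 drives

Sorted descending: 31, 29, 28, 27, 24, 24, 21, 20, 17, 12, 9, 8, 5, 5, 4, 3, 3.
Put 31 GB in drive 1; 1 GB remain.
Put 29 GB in drive 2; 3 GB remain.
Put 28 GB in drive 3; 4 GB remain.
Put 27 GB in drive 4; 5 GB remain.
Put 24 GB in drive 5; 8 GB remain.
Put 24 GB in drive 6; 8 GB remain.
Put 21 GB in drive 7; 11 GB remain.
Put 20 GB in drive 8; 12 GB remain.
Put 17 GB in drive 9; 15 GB remain.
Put 12 GB in drive 8; 0 GB remain.
Put 9 GB in drive 7; 2 GB remain.
Put 8 GB in drive 5; 0 GB remain.
Put 5 GB in drive 4; 0 GB remain.
Put 5 GB in drive 6; 3 GB remain.
Put 4 GB in drive 3; 0 GB remain.
Put 3 GB in drive 2; 0 GB remain.
Put 3 GB in drive 6; 0 GB remain.
Final drives: [31] [29,3] [28,4] [27,5] [24,8] [24,5,3] [21,9] [20,12] [17].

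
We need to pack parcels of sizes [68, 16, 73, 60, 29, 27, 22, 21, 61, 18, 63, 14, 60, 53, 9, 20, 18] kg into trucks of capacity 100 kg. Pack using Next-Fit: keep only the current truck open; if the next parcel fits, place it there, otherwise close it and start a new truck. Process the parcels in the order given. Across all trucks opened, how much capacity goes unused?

168

Put 68 kg in truck 1; 32 kg remain.
Put 16 kg in truck 1; 16 kg remain.
Put 73 kg in truck 2; 27 kg remain.
Put 60 kg in truck 3; 40 kg remain.
Put 29 kg in truck 3; 11 kg remain.
Put 27 kg in truck 4; 73 kg remain.
Put 22 kg in truck 4; 51 kg remain.
Put 21 kg in truck 4; 30 kg remain.
Put 61 kg in truck 5; 39 kg remain.
Put 18 kg in truck 5; 21 kg remain.
Put 63 kg in truck 6; 37 kg remain.
Put 14 kg in truck 6; 23 kg remain.
Put 60 kg in truck 7; 40 kg remain.
Put 53 kg in truck 8; 47 kg remain.
Put 9 kg in truck 8; 38 kg remain.
Put 20 kg in truck 8; 18 kg remain.
Put 18 kg in truck 8; 0 kg remain.
8 trucks × 100 kg = 800 kg; used 632 kg; unused 168 kg.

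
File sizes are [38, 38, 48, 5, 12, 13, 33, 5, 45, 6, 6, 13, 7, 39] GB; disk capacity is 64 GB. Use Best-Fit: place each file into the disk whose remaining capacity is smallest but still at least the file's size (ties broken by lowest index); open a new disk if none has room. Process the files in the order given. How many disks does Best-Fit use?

6

Put 38 GB in disk 1; 26 GB remain.
Put 38 GB in disk 2; 26 GB remain.
Put 48 GB in disk 3; 16 GB remain.
Put 5 GB in disk 3; 11 GB remain.
Put 12 GB in disk 1; 14 GB remain.
Put 13 GB in disk 1; 1 GB remain.
Put 33 GB in disk 4; 31 GB remain.
Put 5 GB in disk 3; 6 GB remain.
Put 45 GB in disk 5; 19 GB remain.
Put 6 GB in disk 3; 0 GB remain.
Put 6 GB in disk 5; 13 GB remain.
Put 13 GB in disk 5; 0 GB remain.
Put 7 GB in disk 2; 19 GB remain.
Put 39 GB in disk 6; 25 GB remain.
Final disks: [38,12,13] [38,7] [48,5,5,6] [33] [45,6,13] [39].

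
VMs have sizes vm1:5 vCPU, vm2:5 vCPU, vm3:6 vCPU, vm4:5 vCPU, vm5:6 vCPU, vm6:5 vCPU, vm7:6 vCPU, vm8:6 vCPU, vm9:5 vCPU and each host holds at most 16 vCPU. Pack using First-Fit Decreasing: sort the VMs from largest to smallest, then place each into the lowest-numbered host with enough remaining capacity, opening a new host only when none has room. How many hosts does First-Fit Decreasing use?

Sorted descending: 6, 6, 6, 6, 5, 5, 5, 5, 5.
host 1: place 6 vCPU, 10 vCPU left
host 1: place 6 vCPU, 4 vCPU left
host 2: place 6 vCPU, 10 vCPU left
host 2: place 6 vCPU, 4 vCPU left
host 3: place 5 vCPU, 11 vCPU left
host 3: place 5 vCPU, 6 vCPU left
host 3: place 5 vCPU, 1 vCPU left
host 4: place 5 vCPU, 11 vCPU left
host 4: place 5 vCPU, 6 vCPU left
Final hosts: [6,6] [6,6] [5,5,5] [5,5].

4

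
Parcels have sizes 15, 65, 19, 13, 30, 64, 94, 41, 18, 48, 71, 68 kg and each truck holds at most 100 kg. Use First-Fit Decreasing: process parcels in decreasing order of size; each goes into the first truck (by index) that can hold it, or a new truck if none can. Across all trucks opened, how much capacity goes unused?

54

Sorted descending: 94, 71, 68, 65, 64, 48, 41, 30, 19, 18, 15, 13.
truck 1: place 94 kg, 6 kg left
truck 2: place 71 kg, 29 kg left
truck 3: place 68 kg, 32 kg left
truck 4: place 65 kg, 35 kg left
truck 5: place 64 kg, 36 kg left
truck 6: place 48 kg, 52 kg left
truck 6: place 41 kg, 11 kg left
truck 3: place 30 kg, 2 kg left
truck 2: place 19 kg, 10 kg left
truck 4: place 18 kg, 17 kg left
truck 4: place 15 kg, 2 kg left
truck 5: place 13 kg, 23 kg left
6 trucks × 100 kg = 600 kg; used 546 kg; unused 54 kg.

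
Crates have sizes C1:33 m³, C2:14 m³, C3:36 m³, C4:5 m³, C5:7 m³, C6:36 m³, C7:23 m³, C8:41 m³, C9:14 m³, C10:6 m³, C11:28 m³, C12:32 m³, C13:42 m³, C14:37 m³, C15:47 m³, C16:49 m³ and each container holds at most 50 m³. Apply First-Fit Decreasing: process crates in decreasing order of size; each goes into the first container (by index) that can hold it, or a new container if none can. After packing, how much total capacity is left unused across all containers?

100

Sorted descending: 49, 47, 42, 41, 37, 36, 36, 33, 32, 28, 23, 14, 14, 7, 6, 5.
Put 49 m³ in container 1; 1 m³ remain.
Put 47 m³ in container 2; 3 m³ remain.
Put 42 m³ in container 3; 8 m³ remain.
Put 41 m³ in container 4; 9 m³ remain.
Put 37 m³ in container 5; 13 m³ remain.
Put 36 m³ in container 6; 14 m³ remain.
Put 36 m³ in container 7; 14 m³ remain.
Put 33 m³ in container 8; 17 m³ remain.
Put 32 m³ in container 9; 18 m³ remain.
Put 28 m³ in container 10; 22 m³ remain.
Put 23 m³ in container 11; 27 m³ remain.
Put 14 m³ in container 6; 0 m³ remain.
Put 14 m³ in container 7; 0 m³ remain.
Put 7 m³ in container 3; 1 m³ remain.
Put 6 m³ in container 4; 3 m³ remain.
Put 5 m³ in container 5; 8 m³ remain.
11 containers × 50 m³ = 550 m³; used 450 m³; unused 100 m³.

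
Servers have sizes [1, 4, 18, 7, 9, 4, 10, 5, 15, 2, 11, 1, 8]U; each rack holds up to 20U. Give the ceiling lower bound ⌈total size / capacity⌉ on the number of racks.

Total size = 1 + 4 + 18 + 7 + 9 + 4 + 10 + 5 + 15 + 2 + 11 + 1 + 8 = 95U.
⌈95 / 20⌉ = 5.

5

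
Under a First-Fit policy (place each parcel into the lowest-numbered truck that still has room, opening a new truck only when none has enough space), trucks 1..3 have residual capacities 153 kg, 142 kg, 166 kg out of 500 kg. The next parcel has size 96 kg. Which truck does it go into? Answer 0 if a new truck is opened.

Trucks with room: truck 1 (153 kg), truck 2 (142 kg), truck 3 (166 kg).
The first with room is truck 1.

1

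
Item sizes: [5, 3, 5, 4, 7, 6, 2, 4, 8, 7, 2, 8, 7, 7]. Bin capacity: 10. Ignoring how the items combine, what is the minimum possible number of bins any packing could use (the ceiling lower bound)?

Total size = 5 + 3 + 5 + 4 + 7 + 6 + 2 + 4 + 8 + 7 + 2 + 8 + 7 + 7 = 75.
⌈75 / 10⌉ = 8.

8 bins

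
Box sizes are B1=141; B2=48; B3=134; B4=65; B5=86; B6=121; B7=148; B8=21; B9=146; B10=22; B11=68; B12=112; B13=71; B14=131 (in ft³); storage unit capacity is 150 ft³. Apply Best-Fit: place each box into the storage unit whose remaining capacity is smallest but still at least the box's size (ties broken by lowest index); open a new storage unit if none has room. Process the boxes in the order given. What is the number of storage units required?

10

storage unit 1: place B1 (141 ft³), 9 ft³ left
storage unit 2: place B2 (48 ft³), 102 ft³ left
storage unit 3: place B3 (134 ft³), 16 ft³ left
storage unit 2: place B4 (65 ft³), 37 ft³ left
storage unit 4: place B5 (86 ft³), 64 ft³ left
storage unit 5: place B6 (121 ft³), 29 ft³ left
storage unit 6: place B7 (148 ft³), 2 ft³ left
storage unit 5: place B8 (21 ft³), 8 ft³ left
storage unit 7: place B9 (146 ft³), 4 ft³ left
storage unit 2: place B10 (22 ft³), 15 ft³ left
storage unit 8: place B11 (68 ft³), 82 ft³ left
storage unit 9: place B12 (112 ft³), 38 ft³ left
storage unit 8: place B13 (71 ft³), 11 ft³ left
storage unit 10: place B14 (131 ft³), 19 ft³ left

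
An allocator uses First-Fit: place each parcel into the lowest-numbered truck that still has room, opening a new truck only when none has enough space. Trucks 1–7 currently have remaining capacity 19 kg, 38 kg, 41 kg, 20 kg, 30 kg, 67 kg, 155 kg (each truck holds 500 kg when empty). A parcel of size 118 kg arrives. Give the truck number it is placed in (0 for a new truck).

7

Trucks with room: truck 7 (155 kg).
The first with room is truck 7.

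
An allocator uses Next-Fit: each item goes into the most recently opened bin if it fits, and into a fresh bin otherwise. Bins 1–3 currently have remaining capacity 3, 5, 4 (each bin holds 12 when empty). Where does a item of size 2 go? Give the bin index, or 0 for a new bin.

3

Next-Fit only looks at bin 3, which has 4 free.
2 fits there.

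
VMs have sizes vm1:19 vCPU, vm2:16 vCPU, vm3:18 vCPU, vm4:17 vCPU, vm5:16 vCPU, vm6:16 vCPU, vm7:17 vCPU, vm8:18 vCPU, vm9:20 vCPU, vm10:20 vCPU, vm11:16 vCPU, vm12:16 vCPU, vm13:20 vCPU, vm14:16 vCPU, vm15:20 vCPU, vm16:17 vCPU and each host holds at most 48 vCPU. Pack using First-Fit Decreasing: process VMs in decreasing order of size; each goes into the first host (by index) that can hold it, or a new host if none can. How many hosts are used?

Sorted descending: 20, 20, 20, 20, 19, 18, 18, 17, 17, 17, 16, 16, 16, 16, 16, 16.
20 vCPU → host 1 (remaining 28 vCPU)
20 vCPU → host 1 (remaining 8 vCPU)
20 vCPU → host 2 (remaining 28 vCPU)
20 vCPU → host 2 (remaining 8 vCPU)
19 vCPU → host 3 (remaining 29 vCPU)
18 vCPU → host 3 (remaining 11 vCPU)
18 vCPU → host 4 (remaining 30 vCPU)
17 vCPU → host 4 (remaining 13 vCPU)
17 vCPU → host 5 (remaining 31 vCPU)
17 vCPU → host 5 (remaining 14 vCPU)
16 vCPU → host 6 (remaining 32 vCPU)
16 vCPU → host 6 (remaining 16 vCPU)
16 vCPU → host 6 (remaining 0 vCPU)
16 vCPU → host 7 (remaining 32 vCPU)
16 vCPU → host 7 (remaining 16 vCPU)
16 vCPU → host 7 (remaining 0 vCPU)

7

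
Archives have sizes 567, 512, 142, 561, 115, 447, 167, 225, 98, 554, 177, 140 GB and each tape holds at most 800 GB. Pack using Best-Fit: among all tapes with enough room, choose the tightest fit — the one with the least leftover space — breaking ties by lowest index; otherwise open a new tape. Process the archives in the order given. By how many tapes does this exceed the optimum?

1

Best-Fit: [567,142] [512,167,98] [561,115] [447,225] [554,177] [140] → 6 tapes.
Total size 3705 GB; any packing needs at least ⌈3705/800⌉ = 5 tapes.
An optimal packing achieves that bound: [567,225] [561,177] [554,167] [512,142,140] [447,115,98] → 5 tapes.
Excess: 6 − 5 = 1.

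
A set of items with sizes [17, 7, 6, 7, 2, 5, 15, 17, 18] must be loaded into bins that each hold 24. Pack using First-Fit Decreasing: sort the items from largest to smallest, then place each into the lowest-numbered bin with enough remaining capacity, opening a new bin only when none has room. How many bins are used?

4

Sorted descending: 18, 17, 17, 15, 7, 7, 6, 5, 2.
bin 1: place 18, 6 left
bin 2: place 17, 7 left
bin 3: place 17, 7 left
bin 4: place 15, 9 left
bin 2: place 7, 0 left
bin 3: place 7, 0 left
bin 1: place 6, 0 left
bin 4: place 5, 4 left
bin 4: place 2, 2 left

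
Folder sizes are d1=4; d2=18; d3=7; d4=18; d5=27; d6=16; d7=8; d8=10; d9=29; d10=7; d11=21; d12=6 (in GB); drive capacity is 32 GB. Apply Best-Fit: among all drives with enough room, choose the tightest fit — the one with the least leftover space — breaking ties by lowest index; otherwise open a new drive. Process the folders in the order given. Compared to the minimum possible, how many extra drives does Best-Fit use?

0

Best-Fit: [4,18,7] [18,8,6] [27] [16,10] [29] [7,21] → 6 drives.
Total size 171 GB; any packing needs at least ⌈171/32⌉ = 6 drives.
So 6 is already optimal.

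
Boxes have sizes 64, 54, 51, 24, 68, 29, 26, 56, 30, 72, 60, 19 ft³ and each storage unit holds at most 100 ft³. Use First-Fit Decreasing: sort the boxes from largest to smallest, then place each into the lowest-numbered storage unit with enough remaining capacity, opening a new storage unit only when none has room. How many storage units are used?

Sorted descending: 72, 68, 64, 60, 56, 54, 51, 30, 29, 26, 24, 19.
72 ft³ → storage unit 1 (remaining 28 ft³)
68 ft³ → storage unit 2 (remaining 32 ft³)
64 ft³ → storage unit 3 (remaining 36 ft³)
60 ft³ → storage unit 4 (remaining 40 ft³)
56 ft³ → storage unit 5 (remaining 44 ft³)
54 ft³ → storage unit 6 (remaining 46 ft³)
51 ft³ → storage unit 7 (remaining 49 ft³)
30 ft³ → storage unit 2 (remaining 2 ft³)
29 ft³ → storage unit 3 (remaining 7 ft³)
26 ft³ → storage unit 1 (remaining 2 ft³)
24 ft³ → storage unit 4 (remaining 16 ft³)
19 ft³ → storage unit 5 (remaining 25 ft³)

7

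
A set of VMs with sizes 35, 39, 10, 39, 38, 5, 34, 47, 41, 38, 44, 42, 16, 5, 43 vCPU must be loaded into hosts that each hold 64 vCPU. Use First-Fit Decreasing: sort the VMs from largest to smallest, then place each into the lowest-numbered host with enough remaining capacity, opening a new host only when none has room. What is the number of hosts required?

11 hosts

Sorted descending: 47, 44, 43, 42, 41, 39, 39, 38, 38, 35, 34, 16, 10, 5, 5.
47 vCPU → host 1 (remaining 17 vCPU)
44 vCPU → host 2 (remaining 20 vCPU)
43 vCPU → host 3 (remaining 21 vCPU)
42 vCPU → host 4 (remaining 22 vCPU)
41 vCPU → host 5 (remaining 23 vCPU)
39 vCPU → host 6 (remaining 25 vCPU)
39 vCPU → host 7 (remaining 25 vCPU)
38 vCPU → host 8 (remaining 26 vCPU)
38 vCPU → host 9 (remaining 26 vCPU)
35 vCPU → host 10 (remaining 29 vCPU)
34 vCPU → host 11 (remaining 30 vCPU)
16 vCPU → host 1 (remaining 1 vCPU)
10 vCPU → host 2 (remaining 10 vCPU)
5 vCPU → host 2 (remaining 5 vCPU)
5 vCPU → host 2 (remaining 0 vCPU)
Final hosts: [47,16] [44,10,5,5] [43] [42] [41] [39] [39] [38] [38] [35] [34].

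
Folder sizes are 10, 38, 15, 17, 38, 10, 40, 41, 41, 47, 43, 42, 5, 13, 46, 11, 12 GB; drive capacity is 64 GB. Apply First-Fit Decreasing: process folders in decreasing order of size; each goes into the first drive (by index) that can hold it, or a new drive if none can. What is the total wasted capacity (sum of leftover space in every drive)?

107

Sorted descending: 47, 46, 43, 42, 41, 41, 40, 38, 38, 17, 15, 13, 12, 11, 10, 10, 5.
47 GB → drive 1 (remaining 17 GB)
46 GB → drive 2 (remaining 18 GB)
43 GB → drive 3 (remaining 21 GB)
42 GB → drive 4 (remaining 22 GB)
41 GB → drive 5 (remaining 23 GB)
41 GB → drive 6 (remaining 23 GB)
40 GB → drive 7 (remaining 24 GB)
38 GB → drive 8 (remaining 26 GB)
38 GB → drive 9 (remaining 26 GB)
17 GB → drive 1 (remaining 0 GB)
15 GB → drive 2 (remaining 3 GB)
13 GB → drive 3 (remaining 8 GB)
12 GB → drive 4 (remaining 10 GB)
11 GB → drive 5 (remaining 12 GB)
10 GB → drive 4 (remaining 0 GB)
10 GB → drive 5 (remaining 2 GB)
5 GB → drive 3 (remaining 3 GB)
9 drives × 64 GB = 576 GB; used 469 GB; unused 107 GB.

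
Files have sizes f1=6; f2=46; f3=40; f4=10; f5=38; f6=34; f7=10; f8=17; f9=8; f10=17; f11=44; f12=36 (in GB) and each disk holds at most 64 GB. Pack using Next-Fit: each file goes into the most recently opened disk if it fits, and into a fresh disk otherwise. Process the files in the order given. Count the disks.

disk 1: place f1 (6 GB), 58 GB left
disk 1: place f2 (46 GB), 12 GB left
disk 2: place f3 (40 GB), 24 GB left
disk 2: place f4 (10 GB), 14 GB left
disk 3: place f5 (38 GB), 26 GB left
disk 4: place f6 (34 GB), 30 GB left
disk 4: place f7 (10 GB), 20 GB left
disk 4: place f8 (17 GB), 3 GB left
disk 5: place f9 (8 GB), 56 GB left
disk 5: place f10 (17 GB), 39 GB left
disk 6: place f11 (44 GB), 20 GB left
disk 7: place f12 (36 GB), 28 GB left

7 disks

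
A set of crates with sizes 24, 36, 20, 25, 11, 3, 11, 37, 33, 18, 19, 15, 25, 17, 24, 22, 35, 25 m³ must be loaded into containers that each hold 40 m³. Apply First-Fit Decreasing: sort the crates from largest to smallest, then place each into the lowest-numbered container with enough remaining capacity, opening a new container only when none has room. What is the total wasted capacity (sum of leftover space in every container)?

80

Sorted descending: 37, 36, 35, 33, 25, 25, 25, 24, 24, 22, 20, 19, 18, 17, 15, 11, 11, 3.
Put 37 m³ in container 1; 3 m³ remain.
Put 36 m³ in container 2; 4 m³ remain.
Put 35 m³ in container 3; 5 m³ remain.
Put 33 m³ in container 4; 7 m³ remain.
Put 25 m³ in container 5; 15 m³ remain.
Put 25 m³ in container 6; 15 m³ remain.
Put 25 m³ in container 7; 15 m³ remain.
Put 24 m³ in container 8; 16 m³ remain.
Put 24 m³ in container 9; 16 m³ remain.
Put 22 m³ in container 10; 18 m³ remain.
Put 20 m³ in container 11; 20 m³ remain.
Put 19 m³ in container 11; 1 m³ remain.
Put 18 m³ in container 10; 0 m³ remain.
Put 17 m³ in container 12; 23 m³ remain.
Put 15 m³ in container 5; 0 m³ remain.
Put 11 m³ in container 6; 4 m³ remain.
Put 11 m³ in container 7; 4 m³ remain.
Put 3 m³ in container 1; 0 m³ remain.
12 containers × 40 m³ = 480 m³; used 400 m³; unused 80 m³.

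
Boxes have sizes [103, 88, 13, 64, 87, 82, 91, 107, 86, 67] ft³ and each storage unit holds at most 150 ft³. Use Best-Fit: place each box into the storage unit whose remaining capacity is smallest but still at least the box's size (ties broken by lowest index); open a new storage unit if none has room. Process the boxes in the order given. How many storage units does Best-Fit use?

103 ft³ → storage unit 1 (remaining 47 ft³)
88 ft³ → storage unit 2 (remaining 62 ft³)
13 ft³ → storage unit 1 (remaining 34 ft³)
64 ft³ → storage unit 3 (remaining 86 ft³)
87 ft³ → storage unit 4 (remaining 63 ft³)
82 ft³ → storage unit 3 (remaining 4 ft³)
91 ft³ → storage unit 5 (remaining 59 ft³)
107 ft³ → storage unit 6 (remaining 43 ft³)
86 ft³ → storage unit 7 (remaining 64 ft³)
67 ft³ → storage unit 8 (remaining 83 ft³)

8 storage units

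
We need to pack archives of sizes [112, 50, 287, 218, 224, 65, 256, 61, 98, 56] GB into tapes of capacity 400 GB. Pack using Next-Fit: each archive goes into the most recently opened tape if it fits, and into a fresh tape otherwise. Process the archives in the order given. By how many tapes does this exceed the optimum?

Next-Fit: [112,50] [287] [218] [224,65] [256,61] [98,56] → 6 tapes.
Total size 1427 GB; any packing needs at least ⌈1427/400⌉ = 4 tapes.
An optimal packing achieves that bound: [287,112] [256,98] [224,65,61,50] [218,56] → 4 tapes.
Excess: 6 − 4 = 2.

2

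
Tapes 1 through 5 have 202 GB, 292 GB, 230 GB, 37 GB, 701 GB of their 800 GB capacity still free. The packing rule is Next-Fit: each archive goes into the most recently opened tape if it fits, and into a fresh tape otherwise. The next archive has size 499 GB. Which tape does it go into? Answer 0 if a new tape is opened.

Next-Fit only looks at tape 5, which has 701 GB free.
499 GB fits there.

5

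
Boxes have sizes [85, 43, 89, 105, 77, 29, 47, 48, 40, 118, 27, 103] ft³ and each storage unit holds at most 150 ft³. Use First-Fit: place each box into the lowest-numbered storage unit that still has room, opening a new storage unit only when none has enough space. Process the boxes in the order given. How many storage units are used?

7 storage units

85 ft³ → storage unit 1 (remaining 65 ft³)
43 ft³ → storage unit 1 (remaining 22 ft³)
89 ft³ → storage unit 2 (remaining 61 ft³)
105 ft³ → storage unit 3 (remaining 45 ft³)
77 ft³ → storage unit 4 (remaining 73 ft³)
29 ft³ → storage unit 2 (remaining 32 ft³)
47 ft³ → storage unit 4 (remaining 26 ft³)
48 ft³ → storage unit 5 (remaining 102 ft³)
40 ft³ → storage unit 3 (remaining 5 ft³)
118 ft³ → storage unit 6 (remaining 32 ft³)
27 ft³ → storage unit 2 (remaining 5 ft³)
103 ft³ → storage unit 7 (remaining 47 ft³)
Final storage units: [85,43] [89,29,27] [105,40] [77,47] [48] [118] [103].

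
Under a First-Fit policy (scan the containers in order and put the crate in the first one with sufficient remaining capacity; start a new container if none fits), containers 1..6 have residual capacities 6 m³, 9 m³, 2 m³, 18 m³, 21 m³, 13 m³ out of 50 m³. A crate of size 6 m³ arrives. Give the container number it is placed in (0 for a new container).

Containers with room: container 1 (6 m³), container 2 (9 m³), container 4 (18 m³), container 5 (21 m³), container 6 (13 m³).
The first with room is container 1.

1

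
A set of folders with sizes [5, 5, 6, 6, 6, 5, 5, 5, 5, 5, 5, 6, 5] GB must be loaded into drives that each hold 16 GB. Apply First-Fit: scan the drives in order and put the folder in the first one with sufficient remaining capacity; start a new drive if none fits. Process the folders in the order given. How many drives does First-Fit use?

5

drive 1: place 5 GB, 11 GB left
drive 1: place 5 GB, 6 GB left
drive 1: place 6 GB, 0 GB left
drive 2: place 6 GB, 10 GB left
drive 2: place 6 GB, 4 GB left
drive 3: place 5 GB, 11 GB left
drive 3: place 5 GB, 6 GB left
drive 3: place 5 GB, 1 GB left
drive 4: place 5 GB, 11 GB left
drive 4: place 5 GB, 6 GB left
drive 4: place 5 GB, 1 GB left
drive 5: place 6 GB, 10 GB left
drive 5: place 5 GB, 5 GB left
Final drives: [5,5,6] [6,6] [5,5,5] [5,5,5] [6,5].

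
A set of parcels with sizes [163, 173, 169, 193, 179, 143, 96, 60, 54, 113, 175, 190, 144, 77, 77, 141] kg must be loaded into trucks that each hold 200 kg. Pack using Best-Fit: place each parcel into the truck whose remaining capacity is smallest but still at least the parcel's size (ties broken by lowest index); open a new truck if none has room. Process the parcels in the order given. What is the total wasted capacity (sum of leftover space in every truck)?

Put 163 kg in truck 1; 37 kg remain.
Put 173 kg in truck 2; 27 kg remain.
Put 169 kg in truck 3; 31 kg remain.
Put 193 kg in truck 4; 7 kg remain.
Put 179 kg in truck 5; 21 kg remain.
Put 143 kg in truck 6; 57 kg remain.
Put 96 kg in truck 7; 104 kg remain.
Put 60 kg in truck 7; 44 kg remain.
Put 54 kg in truck 6; 3 kg remain.
Put 113 kg in truck 8; 87 kg remain.
Put 175 kg in truck 9; 25 kg remain.
Put 190 kg in truck 10; 10 kg remain.
Put 144 kg in truck 11; 56 kg remain.
Put 77 kg in truck 8; 10 kg remain.
Put 77 kg in truck 12; 123 kg remain.
Put 141 kg in truck 13; 59 kg remain.
13 trucks × 200 kg = 2600 kg; used 2147 kg; unused 453 kg.

453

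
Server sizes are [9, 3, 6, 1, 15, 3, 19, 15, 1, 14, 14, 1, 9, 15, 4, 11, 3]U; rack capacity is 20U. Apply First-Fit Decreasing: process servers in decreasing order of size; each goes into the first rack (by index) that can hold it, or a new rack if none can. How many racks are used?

Sorted descending: 19, 15, 15, 15, 14, 14, 11, 9, 9, 6, 4, 3, 3, 3, 1, 1, 1.
19U → rack 1 (remaining 1U)
15U → rack 2 (remaining 5U)
15U → rack 3 (remaining 5U)
15U → rack 4 (remaining 5U)
14U → rack 5 (remaining 6U)
14U → rack 6 (remaining 6U)
11U → rack 7 (remaining 9U)
9U → rack 7 (remaining 0U)
9U → rack 8 (remaining 11U)
6U → rack 5 (remaining 0U)
4U → rack 2 (remaining 1U)
3U → rack 3 (remaining 2U)
3U → rack 4 (remaining 2U)
3U → rack 6 (remaining 3U)
1U → rack 1 (remaining 0U)
1U → rack 2 (remaining 0U)
1U → rack 3 (remaining 1U)
Final racks: [19,1] [15,4,1] [15,3,1] [15,3] [14,6] [14,3] [11,9] [9].

8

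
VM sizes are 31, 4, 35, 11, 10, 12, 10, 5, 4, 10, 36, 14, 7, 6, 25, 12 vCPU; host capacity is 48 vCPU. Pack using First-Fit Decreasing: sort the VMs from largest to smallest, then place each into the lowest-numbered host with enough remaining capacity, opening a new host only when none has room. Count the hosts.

Sorted descending: 36, 35, 31, 25, 14, 12, 12, 11, 10, 10, 10, 7, 6, 5, 4, 4.
36 vCPU → host 1 (remaining 12 vCPU)
35 vCPU → host 2 (remaining 13 vCPU)
31 vCPU → host 3 (remaining 17 vCPU)
25 vCPU → host 4 (remaining 23 vCPU)
14 vCPU → host 3 (remaining 3 vCPU)
12 vCPU → host 1 (remaining 0 vCPU)
12 vCPU → host 2 (remaining 1 vCPU)
11 vCPU → host 4 (remaining 12 vCPU)
10 vCPU → host 4 (remaining 2 vCPU)
10 vCPU → host 5 (remaining 38 vCPU)
10 vCPU → host 5 (remaining 28 vCPU)
7 vCPU → host 5 (remaining 21 vCPU)
6 vCPU → host 5 (remaining 15 vCPU)
5 vCPU → host 5 (remaining 10 vCPU)
4 vCPU → host 5 (remaining 6 vCPU)
4 vCPU → host 5 (remaining 2 vCPU)
Final hosts: [36,12] [35,12] [31,14] [25,11,10] [10,10,7,6,5,4,4].

5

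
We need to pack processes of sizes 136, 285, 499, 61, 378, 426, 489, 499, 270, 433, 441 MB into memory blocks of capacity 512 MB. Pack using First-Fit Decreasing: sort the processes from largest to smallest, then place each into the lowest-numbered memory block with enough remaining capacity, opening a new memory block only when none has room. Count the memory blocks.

9

Sorted descending: 499, 499, 489, 441, 433, 426, 378, 285, 270, 136, 61.
Put 499 MB in memory block 1; 13 MB remain.
Put 499 MB in memory block 2; 13 MB remain.
Put 489 MB in memory block 3; 23 MB remain.
Put 441 MB in memory block 4; 71 MB remain.
Put 433 MB in memory block 5; 79 MB remain.
Put 426 MB in memory block 6; 86 MB remain.
Put 378 MB in memory block 7; 134 MB remain.
Put 285 MB in memory block 8; 227 MB remain.
Put 270 MB in memory block 9; 242 MB remain.
Put 136 MB in memory block 8; 91 MB remain.
Put 61 MB in memory block 4; 10 MB remain.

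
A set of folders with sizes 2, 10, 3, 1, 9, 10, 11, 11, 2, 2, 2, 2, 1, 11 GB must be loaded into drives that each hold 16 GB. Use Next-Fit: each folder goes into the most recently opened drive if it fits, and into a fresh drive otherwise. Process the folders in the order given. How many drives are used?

2 GB → drive 1 (remaining 14 GB)
10 GB → drive 1 (remaining 4 GB)
3 GB → drive 1 (remaining 1 GB)
1 GB → drive 1 (remaining 0 GB)
9 GB → drive 2 (remaining 7 GB)
10 GB → drive 3 (remaining 6 GB)
11 GB → drive 4 (remaining 5 GB)
11 GB → drive 5 (remaining 5 GB)
2 GB → drive 5 (remaining 3 GB)
2 GB → drive 5 (remaining 1 GB)
2 GB → drive 6 (remaining 14 GB)
2 GB → drive 6 (remaining 12 GB)
1 GB → drive 6 (remaining 11 GB)
11 GB → drive 6 (remaining 0 GB)

6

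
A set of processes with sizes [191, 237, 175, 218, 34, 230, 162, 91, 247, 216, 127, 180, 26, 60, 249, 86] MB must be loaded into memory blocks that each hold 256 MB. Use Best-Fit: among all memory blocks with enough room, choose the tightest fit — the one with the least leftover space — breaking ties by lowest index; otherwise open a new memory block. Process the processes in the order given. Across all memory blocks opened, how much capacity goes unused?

287

Put 191 MB in memory block 1; 65 MB remain.
Put 237 MB in memory block 2; 19 MB remain.
Put 175 MB in memory block 3; 81 MB remain.
Put 218 MB in memory block 4; 38 MB remain.
Put 34 MB in memory block 4; 4 MB remain.
Put 230 MB in memory block 5; 26 MB remain.
Put 162 MB in memory block 6; 94 MB remain.
Put 91 MB in memory block 6; 3 MB remain.
Put 247 MB in memory block 7; 9 MB remain.
Put 216 MB in memory block 8; 40 MB remain.
Put 127 MB in memory block 9; 129 MB remain.
Put 180 MB in memory block 10; 76 MB remain.
Put 26 MB in memory block 5; 0 MB remain.
Put 60 MB in memory block 1; 5 MB remain.
Put 249 MB in memory block 11; 7 MB remain.
Put 86 MB in memory block 9; 43 MB remain.
11 memory blocks × 256 MB = 2816 MB; used 2529 MB; unused 287 MB.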